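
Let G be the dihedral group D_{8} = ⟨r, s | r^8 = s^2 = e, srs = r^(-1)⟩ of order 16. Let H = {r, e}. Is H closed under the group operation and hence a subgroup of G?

r ∈ H but its inverse r^7 ∉ H, so H is not a subgroup.

No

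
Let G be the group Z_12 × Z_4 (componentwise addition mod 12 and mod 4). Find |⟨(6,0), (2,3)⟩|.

|⟨(6,0)⟩| = 2 and |⟨(2,3)⟩| = 12, so |H| is a multiple of lcm(2, 12) = 12 and divides |G| = 48.
Closing under the operation: H = {(0,0), (0,1), (0,2), (0,3), (2,0), (2,1), (2,2), (2,3), (4,0), (4,1), (4,2), (4,3), (6,0), (6,1), (6,2), (6,3), (8,0), (8,1), (8,2), (8,3), (10,0), (10,1), (10,2), (10,3)}, so |H| = 24.

24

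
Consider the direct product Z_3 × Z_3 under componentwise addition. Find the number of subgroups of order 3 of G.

4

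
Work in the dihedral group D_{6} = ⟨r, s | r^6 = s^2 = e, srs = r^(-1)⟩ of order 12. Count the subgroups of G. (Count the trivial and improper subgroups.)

|G| = 12, so by Lagrange every subgroup order divides 12. Divisors: 1, 2, 3, 4, 6, 12.
Subgroups by order — order 1: 1; order 2: 7; order 3: 1; order 4: 3; order 6: 3; order 12: 1.
Total: 1 + 7 + 1 + 3 + 3 + 1 = 16.

16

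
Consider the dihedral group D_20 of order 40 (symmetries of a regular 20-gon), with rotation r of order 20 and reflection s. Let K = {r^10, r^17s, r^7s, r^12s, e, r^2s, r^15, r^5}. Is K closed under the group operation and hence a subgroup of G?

Yes

|K| = 8 divides |G| = 40, consistent with Lagrange.
K contains the identity, every element's inverse is in K, and K is closed under ·: it is a subgroup.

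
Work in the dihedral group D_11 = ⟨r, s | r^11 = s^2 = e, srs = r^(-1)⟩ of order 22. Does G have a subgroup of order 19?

No

19 does not divide |G| = 22, so by Lagrange no subgroup of order 19 exists.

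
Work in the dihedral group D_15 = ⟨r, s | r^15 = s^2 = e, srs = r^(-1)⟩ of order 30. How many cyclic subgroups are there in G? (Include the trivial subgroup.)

A cyclic subgroup of order d is generated by each of its φ(d) elements of order d, so the cyclic subgroups of order d number (#elements of order d)/φ(d).
Cyclic subgroups by order — order 1: 1; order 2: 15; order 3: 1; order 5: 1; order 15: 1.
Total: 19.

19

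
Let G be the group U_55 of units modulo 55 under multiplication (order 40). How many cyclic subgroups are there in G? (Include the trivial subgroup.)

A cyclic subgroup of order d is generated by each of its φ(d) elements of order d, so the cyclic subgroups of order d number (#elements of order d)/φ(d).
Cyclic subgroups by order — order 1: 1; order 2: 3; order 4: 2; order 5: 1; order 10: 3; order 20: 2.
Total: 12.

12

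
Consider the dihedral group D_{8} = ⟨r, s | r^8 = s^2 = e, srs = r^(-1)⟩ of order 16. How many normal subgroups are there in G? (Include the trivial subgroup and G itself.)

G has 19 subgroups. Checking conjugation-invariance by order — order 1: 1/1 normal; order 2: 1/9 normal; order 4: 1/5 normal; order 8: 3/3 normal; order 16: 1/1 normal.
Total normal subgroups: 7.

7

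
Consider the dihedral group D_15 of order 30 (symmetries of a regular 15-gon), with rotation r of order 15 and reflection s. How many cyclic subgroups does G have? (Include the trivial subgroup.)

19

Group the elements of G by the cyclic subgroup they generate; each cyclic subgroup of order d accounts for φ(d) elements.
Cyclic subgroups by order — order 1: 1; order 2: 15; order 3: 1; order 5: 1; order 15: 1.
Total: 19.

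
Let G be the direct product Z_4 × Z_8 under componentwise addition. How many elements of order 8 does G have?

16

An element (a,b) has order lcm(ord(a), ord(b)); count pairs with lcm equal to 8.
Enumerating gives 16 such elements.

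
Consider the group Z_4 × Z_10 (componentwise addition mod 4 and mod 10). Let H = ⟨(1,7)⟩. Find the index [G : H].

2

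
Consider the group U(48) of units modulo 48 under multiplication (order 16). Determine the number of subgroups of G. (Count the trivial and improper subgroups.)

27

|G| = 16, so by Lagrange every subgroup order divides 16. Divisors: 1, 2, 4, 8, 16.
Subgroups by order — order 1: 1; order 2: 7; order 4: 11; order 8: 7; order 16: 1.
Total: 1 + 7 + 11 + 7 + 1 = 27.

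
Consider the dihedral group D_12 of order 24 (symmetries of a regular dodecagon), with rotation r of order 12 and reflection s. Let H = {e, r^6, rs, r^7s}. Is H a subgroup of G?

|H| = 4 divides |G| = 24, consistent with Lagrange.
H contains the identity, every element's inverse is in H, and H is closed under ·: it is a subgroup.

Yes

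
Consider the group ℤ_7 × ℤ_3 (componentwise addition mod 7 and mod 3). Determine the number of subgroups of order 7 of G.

|G| = 21 and 7 | 21, so subgroups of order 7 are possible by Lagrange.
The subgroups of order 7 are: {(0,0), (1,0), (2,0), (3,0), (4,0), (5,0), (6,0)}.
So G has 1 subgroup of order 7.

1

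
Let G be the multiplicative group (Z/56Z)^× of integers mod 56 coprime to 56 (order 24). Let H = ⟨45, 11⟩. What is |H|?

12

|⟨45⟩| = 6 and |⟨11⟩| = 6, so |H| is a multiple of lcm(6, 6) = 6 and divides |G| = 24.
Closing under the operation: H = {1, 5, 9, 11, 13, 25, 31, 43, 45, 47, 51, 55}, so |H| = 12.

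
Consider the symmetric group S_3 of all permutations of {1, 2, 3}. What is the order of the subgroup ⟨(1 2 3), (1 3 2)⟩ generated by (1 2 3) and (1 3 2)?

|⟨(1 2 3)⟩| = 3 and |⟨(1 3 2)⟩| = 3, so |H| is a multiple of lcm(3, 3) = 3 and divides |G| = 6.
Closing under the operation: H = {e, (1 2 3), (1 3 2)}, so |H| = 3.

3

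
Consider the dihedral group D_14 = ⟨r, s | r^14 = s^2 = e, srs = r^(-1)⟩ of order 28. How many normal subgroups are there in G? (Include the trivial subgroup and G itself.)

7

G has 28 subgroups. Checking conjugation-invariance by order — order 1: 1/1 normal; order 2: 1/15 normal; order 4: 0/7 normal; order 7: 1/1 normal; order 14: 3/3 normal; order 28: 1/1 normal.
Total normal subgroups: 7.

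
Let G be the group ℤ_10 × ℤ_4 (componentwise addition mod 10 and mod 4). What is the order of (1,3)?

The order of (1,3) in Z_10 × Z_4 is lcm(ord(1) in Z_10, ord(3) in Z_4).
ord(1) = 10 and ord(3) = 4, so |⟨(1,3)⟩| = lcm(10, 4) = 20.

20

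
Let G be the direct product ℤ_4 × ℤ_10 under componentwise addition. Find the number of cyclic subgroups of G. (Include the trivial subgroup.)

A cyclic subgroup of order d is generated by each of its φ(d) elements of order d, so the cyclic subgroups of order d number (#elements of order d)/φ(d).
Cyclic subgroups by order — order 1: 1; order 2: 3; order 4: 2; order 5: 1; order 10: 3; order 20: 2.
Total: 12.

12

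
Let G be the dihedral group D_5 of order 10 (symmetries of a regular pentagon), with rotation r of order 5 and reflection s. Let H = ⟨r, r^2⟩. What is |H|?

5

|⟨r⟩| = 5 and |⟨r^2⟩| = 5, so |H| is a multiple of lcm(5, 5) = 5 and divides |G| = 10.
Closing under the operation: H = {e, r, r^2, r^3, r^4}, so |H| = 5.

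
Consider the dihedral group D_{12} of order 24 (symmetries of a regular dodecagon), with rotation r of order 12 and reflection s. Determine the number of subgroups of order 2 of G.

13

|G| = 24 and 2 | 24, so subgroups of order 2 are possible by Lagrange.
The subgroups of order 2 are: {e, r^10s}; {e, r^11s}; {e, r^2s}; {e, r^3s}; … (13 in all).
So G has 13 subgroups of order 2.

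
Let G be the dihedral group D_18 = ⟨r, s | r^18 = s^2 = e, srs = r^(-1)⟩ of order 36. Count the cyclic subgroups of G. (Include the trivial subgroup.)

24

A cyclic subgroup of order d is generated by each of its φ(d) elements of order d, so the cyclic subgroups of order d number (#elements of order d)/φ(d).
Cyclic subgroups by order — order 1: 1; order 2: 19; order 3: 1; order 6: 1; order 9: 1; order 18: 1.
Total: 24.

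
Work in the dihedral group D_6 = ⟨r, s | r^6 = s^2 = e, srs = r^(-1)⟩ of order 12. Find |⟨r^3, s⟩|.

4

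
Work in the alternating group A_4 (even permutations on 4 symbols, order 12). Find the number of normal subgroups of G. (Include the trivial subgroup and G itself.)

3

G has 10 subgroups. Checking conjugation-invariance by order — order 1: 1/1 normal; order 2: 0/3 normal; order 3: 0/4 normal; order 4: 1/1 normal; order 12: 1/1 normal.
Total normal subgroups: 3.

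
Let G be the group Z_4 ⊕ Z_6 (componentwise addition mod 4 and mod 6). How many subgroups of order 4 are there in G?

|G| = 24 and 4 | 24, so subgroups of order 4 are possible by Lagrange.
The subgroups of order 4 are: {(0,0), (0,3), (2,0), (2,3)}; {(0,0), (1,0), (2,0), (3,0)}; {(0,0), (1,3), (2,0), (3,3)}.
So G has 3 subgroups of order 4.

3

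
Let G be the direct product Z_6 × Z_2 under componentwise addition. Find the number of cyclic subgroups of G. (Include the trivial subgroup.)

8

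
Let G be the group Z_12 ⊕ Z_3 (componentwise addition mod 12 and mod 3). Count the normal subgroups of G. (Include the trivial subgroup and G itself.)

18

G is abelian, so every subgroup is normal.
G has 18 subgroups in total, hence 18 normal subgroups.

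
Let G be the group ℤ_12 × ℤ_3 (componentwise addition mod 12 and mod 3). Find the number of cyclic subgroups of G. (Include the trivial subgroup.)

Group the elements of G by the cyclic subgroup they generate; each cyclic subgroup of order d accounts for φ(d) elements.
Cyclic subgroups by order — order 1: 1; order 2: 1; order 3: 4; order 4: 1; order 6: 4; order 12: 4.
Total: 15.

15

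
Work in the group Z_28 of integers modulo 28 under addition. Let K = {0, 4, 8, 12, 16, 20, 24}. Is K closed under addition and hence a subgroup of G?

Yes

|K| = 7 divides |G| = 28, consistent with Lagrange.
K contains the identity, every element's inverse is in K, and K is closed under +: it is a subgroup.
In fact K = ⟨16⟩.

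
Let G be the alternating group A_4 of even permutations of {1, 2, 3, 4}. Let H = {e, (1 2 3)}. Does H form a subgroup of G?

No

(1 2 3) ∈ H but its inverse (1 3 2) ∉ H, so H is not a subgroup.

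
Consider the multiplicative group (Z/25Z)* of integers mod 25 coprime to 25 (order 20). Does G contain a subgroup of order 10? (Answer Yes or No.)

Yes

10 | 20. A subgroup of order 10 is {1, 4, 6, 9, 11, 14, 16, 19, 21, 24}.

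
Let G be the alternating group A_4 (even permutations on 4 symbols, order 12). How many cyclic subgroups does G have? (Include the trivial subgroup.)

8

A cyclic subgroup of order d is generated by each of its φ(d) elements of order d, so the cyclic subgroups of order d number (#elements of order d)/φ(d).
Cyclic subgroups by order — order 1: 1; order 2: 3; order 3: 4.
Total: 8.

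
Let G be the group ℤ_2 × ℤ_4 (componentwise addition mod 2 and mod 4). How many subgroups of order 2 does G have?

3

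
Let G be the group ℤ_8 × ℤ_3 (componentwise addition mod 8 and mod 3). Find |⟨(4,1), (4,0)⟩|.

6

|⟨(4,1)⟩| = 6 and |⟨(4,0)⟩| = 2, so |H| is a multiple of lcm(6, 2) = 6 and divides |G| = 24.
Closing under the operation: H = {(0,0), (0,1), (0,2), (4,0), (4,1), (4,2)}, so |H| = 6.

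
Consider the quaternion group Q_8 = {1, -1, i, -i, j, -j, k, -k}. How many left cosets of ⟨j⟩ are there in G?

|⟨j⟩| = 4 and |G| = 8.
By Lagrange, [G : H] = |G|/|H| = 8/4 = 2.

2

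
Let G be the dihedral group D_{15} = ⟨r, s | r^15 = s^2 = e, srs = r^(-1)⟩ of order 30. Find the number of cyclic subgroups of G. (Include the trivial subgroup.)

Group the elements of G by the cyclic subgroup they generate; each cyclic subgroup of order d accounts for φ(d) elements.
Cyclic subgroups by order — order 1: 1; order 2: 15; order 3: 1; order 5: 1; order 15: 1.
Total: 19.

19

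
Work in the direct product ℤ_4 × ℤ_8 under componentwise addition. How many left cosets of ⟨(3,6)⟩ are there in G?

8

|⟨(3,6)⟩| = 4 and |G| = 32.
By Lagrange, [G : H] = |G|/|H| = 32/4 = 8.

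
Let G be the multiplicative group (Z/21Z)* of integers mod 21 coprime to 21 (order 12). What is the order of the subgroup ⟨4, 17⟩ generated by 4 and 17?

|⟨4⟩| = 3 and |⟨17⟩| = 6, so |H| is a multiple of lcm(3, 6) = 6 and divides |G| = 12.
Closing under the operation: H = {1, 4, 5, 16, 17, 20}, so |H| = 6.

6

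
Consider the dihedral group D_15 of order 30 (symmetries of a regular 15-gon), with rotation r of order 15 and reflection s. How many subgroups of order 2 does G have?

15

|G| = 30 and 2 | 30, so subgroups of order 2 are possible by Lagrange.
The subgroups of order 2 are: {e, r^10s}; {e, r^11s}; {e, r^12s}; {e, r^13s}; … (15 in all).
So G has 15 subgroups of order 2.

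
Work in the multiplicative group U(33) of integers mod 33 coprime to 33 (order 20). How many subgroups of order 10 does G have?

3

|G| = 20 and 10 | 20, so subgroups of order 10 are possible by Lagrange.
The subgroups of order 10 are: {1, 4, 7, 10, 13, 16, 19, 25, 28, 31}; {1, 4, 5, 14, 16, 20, 23, 25, 26, 31}; {1, 2, 4, 8, 16, 17, 25, 29, 31, 32}.
So G has 3 subgroups of order 10.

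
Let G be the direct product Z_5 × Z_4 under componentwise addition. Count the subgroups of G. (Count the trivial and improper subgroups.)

6

|G| = 20, so by Lagrange every subgroup order divides 20. Divisors: 1, 2, 4, 5, 10, 20.
Subgroups by order — order 1: 1; order 2: 1; order 4: 1; order 5: 1; order 10: 1; order 20: 1.
Total: 1 + 1 + 1 + 1 + 1 + 1 = 6.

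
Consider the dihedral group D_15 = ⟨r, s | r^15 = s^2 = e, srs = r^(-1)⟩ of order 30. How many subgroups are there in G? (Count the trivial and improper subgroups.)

|G| = 30, so by Lagrange every subgroup order divides 30. Divisors: 1, 2, 3, 5, 6, 10, 15, 30.
Subgroups by order — order 1: 1; order 2: 15; order 3: 1; order 5: 1; order 6: 5; order 10: 3; order 15: 1; order 30: 1.
Total: 1 + 15 + 1 + 1 + 5 + 3 + 1 + 1 = 28.

28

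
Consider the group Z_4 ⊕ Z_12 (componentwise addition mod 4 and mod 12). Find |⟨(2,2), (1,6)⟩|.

24

|⟨(2,2)⟩| = 6 and |⟨(1,6)⟩| = 4, so |H| is a multiple of lcm(6, 4) = 12 and divides |G| = 48.
Closing under the operation: H = {(0,0), (0,2), (0,4), (0,6), (0,8), (0,10), (1,0), (1,2), (1,4), (1,6), (1,8), (1,10), (2,0), (2,2), (2,4), (2,6), (2,8), (2,10), (3,0), (3,2), (3,4), (3,6), (3,8), (3,10)}, so |H| = 24.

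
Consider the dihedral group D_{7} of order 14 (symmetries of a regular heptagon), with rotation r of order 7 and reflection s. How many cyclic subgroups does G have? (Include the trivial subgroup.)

Each element a generates a cyclic subgroup ⟨a⟩; distinct elements may generate the same one (a cyclic group of order d has φ(d) generators).
Cyclic subgroups by order — order 1: 1; order 2: 7; order 7: 1.
Total: 9.

9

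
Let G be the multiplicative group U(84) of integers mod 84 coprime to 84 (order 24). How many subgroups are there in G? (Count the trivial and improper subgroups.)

32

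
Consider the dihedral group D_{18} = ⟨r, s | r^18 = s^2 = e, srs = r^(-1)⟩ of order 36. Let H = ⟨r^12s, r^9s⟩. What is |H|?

|⟨r^12s⟩| = 2 and |⟨r^9s⟩| = 2, so |H| is a multiple of lcm(2, 2) = 2 and divides |G| = 36.
Closing under the operation: H = {e, r^3, r^6, r^9, r^12, r^15, s, r^3s, r^6s, r^9s, r^12s, r^15s}, so |H| = 12.

12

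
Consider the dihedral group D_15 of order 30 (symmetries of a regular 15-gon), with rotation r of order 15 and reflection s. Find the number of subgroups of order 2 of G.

|G| = 30 and 2 | 30, so subgroups of order 2 are possible by Lagrange.
The subgroups of order 2 are: {e, r^10s}; {e, r^11s}; {e, r^12s}; {e, r^13s}; … (15 in all).
So G has 15 subgroups of order 2.

15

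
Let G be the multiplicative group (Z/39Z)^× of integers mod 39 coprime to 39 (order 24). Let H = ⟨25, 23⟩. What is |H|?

|⟨25⟩| = 2 and |⟨23⟩| = 6, so |H| is a multiple of lcm(2, 6) = 6 and divides |G| = 24.
Closing under the operation: H = {1, 4, 10, 14, 16, 17, 22, 23, 25, 29, 35, 38}, so |H| = 12.

12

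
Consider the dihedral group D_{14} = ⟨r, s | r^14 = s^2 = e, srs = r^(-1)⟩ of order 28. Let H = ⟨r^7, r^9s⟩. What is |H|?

4

|⟨r^7⟩| = 2 and |⟨r^9s⟩| = 2, so |H| is a multiple of lcm(2, 2) = 2 and divides |G| = 28.
Closing under the operation: H = {e, r^7, r^2s, r^9s}, so |H| = 4.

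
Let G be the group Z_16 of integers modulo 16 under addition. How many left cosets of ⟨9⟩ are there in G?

1

|⟨9⟩| = 16 and |G| = 16.
By Lagrange, [G : H] = |G|/|H| = 16/16 = 1.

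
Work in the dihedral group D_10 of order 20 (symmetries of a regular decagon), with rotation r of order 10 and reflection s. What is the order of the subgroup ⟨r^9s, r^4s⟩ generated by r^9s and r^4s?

4

|⟨r^9s⟩| = 2 and |⟨r^4s⟩| = 2, so |H| is a multiple of lcm(2, 2) = 2 and divides |G| = 20.
Closing under the operation: H = {e, r^5, r^4s, r^9s}, so |H| = 4.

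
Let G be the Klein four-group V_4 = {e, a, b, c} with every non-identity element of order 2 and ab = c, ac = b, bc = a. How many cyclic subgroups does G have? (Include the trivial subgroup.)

4

A cyclic subgroup of order d is generated by each of its φ(d) elements of order d, so the cyclic subgroups of order d number (#elements of order d)/φ(d).
Cyclic subgroups by order — order 1: 1; order 2: 3.
Total: 4.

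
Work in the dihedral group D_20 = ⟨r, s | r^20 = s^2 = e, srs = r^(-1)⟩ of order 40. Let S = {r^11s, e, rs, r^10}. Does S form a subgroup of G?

|S| = 4 divides |G| = 40, consistent with Lagrange.
S contains the identity, every element's inverse is in S, and S is closed under ·: it is a subgroup.

Yes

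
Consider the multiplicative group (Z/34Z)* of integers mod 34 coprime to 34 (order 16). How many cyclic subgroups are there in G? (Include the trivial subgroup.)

5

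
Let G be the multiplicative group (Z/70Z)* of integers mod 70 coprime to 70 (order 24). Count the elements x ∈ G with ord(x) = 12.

The elements of order 12 are: 3, 17, 23, 33, 37, 47, 53, 67.
That's 8.

8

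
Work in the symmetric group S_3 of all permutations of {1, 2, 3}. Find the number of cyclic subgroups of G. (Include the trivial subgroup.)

5

Each element a generates a cyclic subgroup ⟨a⟩; distinct elements may generate the same one (a cyclic group of order d has φ(d) generators).
Cyclic subgroups by order — order 1: 1; order 2: 3; order 3: 1.
Total: 5.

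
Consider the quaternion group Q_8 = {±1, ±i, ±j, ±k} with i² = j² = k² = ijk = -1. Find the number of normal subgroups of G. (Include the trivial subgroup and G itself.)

6

G has 6 subgroups. Checking conjugation-invariance by order — order 1: 1/1 normal; order 2: 1/1 normal; order 4: 3/3 normal; order 8: 1/1 normal.
Total normal subgroups: 6.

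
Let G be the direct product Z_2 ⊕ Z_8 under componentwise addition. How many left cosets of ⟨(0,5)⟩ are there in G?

|⟨(0,5)⟩| = 8 and |G| = 16.
By Lagrange, [G : H] = |G|/|H| = 16/8 = 2.

2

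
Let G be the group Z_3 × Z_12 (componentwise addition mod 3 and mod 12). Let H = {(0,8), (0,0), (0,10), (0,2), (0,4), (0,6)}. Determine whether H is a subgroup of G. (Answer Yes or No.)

Yes

|H| = 6 divides |G| = 36, consistent with Lagrange.
H contains the identity, every element's inverse is in H, and H is closed under +: it is a subgroup.
In fact H = ⟨(0,2)⟩.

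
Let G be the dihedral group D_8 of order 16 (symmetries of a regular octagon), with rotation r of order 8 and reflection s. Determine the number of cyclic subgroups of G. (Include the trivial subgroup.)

12

Group the elements of G by the cyclic subgroup they generate; each cyclic subgroup of order d accounts for φ(d) elements.
Cyclic subgroups by order — order 1: 1; order 2: 9; order 4: 1; order 8: 1.
Total: 12.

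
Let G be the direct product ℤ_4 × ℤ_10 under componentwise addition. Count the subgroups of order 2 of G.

|G| = 40 and 2 | 40, so subgroups of order 2 are possible by Lagrange.
The subgroups of order 2 are: {(0,0), (0,5)}; {(0,0), (2,0)}; {(0,0), (2,5)}.
So G has 3 subgroups of order 2.

3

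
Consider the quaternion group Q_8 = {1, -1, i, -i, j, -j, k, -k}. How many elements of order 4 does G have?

6

The elements of order 4 are: i, -i, j, -j, k, -k.
That's 6.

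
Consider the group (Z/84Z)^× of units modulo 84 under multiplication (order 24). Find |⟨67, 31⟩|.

12

|⟨67⟩| = 6 and |⟨31⟩| = 6, so |H| is a multiple of lcm(6, 6) = 6 and divides |G| = 24.
Closing under the operation: H = {1, 13, 19, 25, 31, 37, 43, 55, 61, 67, 73, 79}, so |H| = 12.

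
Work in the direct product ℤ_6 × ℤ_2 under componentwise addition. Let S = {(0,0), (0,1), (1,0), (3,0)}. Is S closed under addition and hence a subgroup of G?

No

(1,0) ∈ S but its inverse (5,0) ∉ S, so S is not a subgroup.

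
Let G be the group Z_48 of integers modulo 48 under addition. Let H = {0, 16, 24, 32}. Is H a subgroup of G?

No

Closure fails: 16 + 24 = 40 ∉ H. So H is not a subgroup.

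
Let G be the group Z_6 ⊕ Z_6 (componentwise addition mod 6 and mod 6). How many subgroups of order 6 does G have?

12

|G| = 36 and 6 | 36, so subgroups of order 6 are possible by Lagrange.
The subgroups of order 6 are: {(0,0), (0,1), (0,2), (0,3), (0,4), (0,5)}; {(0,0), (0,2), (0,4), (3,0), (3,2), (3,4)}; {(0,0), (0,2), (0,4), (3,1), (3,3), (3,5)}; {(0,0), (0,3), (2,0), (2,3), (4,0), (4,3)}; … (12 in all).
So G has 12 subgroups of order 6.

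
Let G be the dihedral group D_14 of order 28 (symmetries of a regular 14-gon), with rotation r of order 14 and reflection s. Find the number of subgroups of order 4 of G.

|G| = 28 and 4 | 28, so subgroups of order 4 are possible by Lagrange.
The subgroups of order 4 are: {e, r^7, r^3s, r^10s}; {e, r^7, r^4s, r^11s}; {e, r^7, r^5s, r^12s}; {e, r^7, r^6s, r^13s}; … (7 in all).
So G has 7 subgroups of order 4.

7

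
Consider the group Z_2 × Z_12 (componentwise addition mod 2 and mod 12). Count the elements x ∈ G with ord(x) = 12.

An element (a,b) has order lcm(ord(a), ord(b)); count pairs with lcm equal to 12.
Enumerating gives 8 such elements.

8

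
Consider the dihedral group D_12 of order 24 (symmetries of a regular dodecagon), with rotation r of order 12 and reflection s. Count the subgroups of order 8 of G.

3

|G| = 24 and 8 | 24, so subgroups of order 8 are possible by Lagrange.
The subgroups of order 8 are: {e, r^3, r^6, r^9, rs, r^4s, r^7s, r^10s}; {e, r^3, r^6, r^9, r^2s, r^5s, r^8s, r^11s}; {e, r^3, r^6, r^9, s, r^3s, r^6s, r^9s}.
So G has 3 subgroups of order 8.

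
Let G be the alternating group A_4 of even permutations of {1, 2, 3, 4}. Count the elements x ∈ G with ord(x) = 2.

The elements of order 2 are: (1 2)(3 4), (1 3)(2 4), (1 4)(2 3).
That's 3.

3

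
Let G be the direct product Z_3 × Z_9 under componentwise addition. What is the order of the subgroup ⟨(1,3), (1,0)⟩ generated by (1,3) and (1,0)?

9

|⟨(1,3)⟩| = 3 and |⟨(1,0)⟩| = 3, so |H| is a multiple of lcm(3, 3) = 3 and divides |G| = 27.
Closing under the operation: H = {(0,0), (0,3), (0,6), (1,0), (1,3), (1,6), (2,0), (2,3), (2,6)}, so |H| = 9.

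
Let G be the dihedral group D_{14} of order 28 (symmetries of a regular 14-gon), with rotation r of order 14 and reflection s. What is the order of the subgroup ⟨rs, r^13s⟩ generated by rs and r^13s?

|⟨rs⟩| = 2 and |⟨r^13s⟩| = 2, so |H| is a multiple of lcm(2, 2) = 2 and divides |G| = 28.
Closing under the operation: H = {e, r^2, r^4, r^6, r^8, r^10, r^12, rs, r^3s, r^5s, r^7s, r^9s, r^11s, r^13s}, so |H| = 14.

14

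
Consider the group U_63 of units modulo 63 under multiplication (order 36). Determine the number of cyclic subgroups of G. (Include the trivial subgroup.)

20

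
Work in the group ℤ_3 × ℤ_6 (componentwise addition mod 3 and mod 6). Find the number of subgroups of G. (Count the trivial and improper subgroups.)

|G| = 18, so by Lagrange every subgroup order divides 18. Divisors: 1, 2, 3, 6, 9, 18.
Subgroups by order — order 1: 1; order 2: 1; order 3: 4; order 6: 4; order 9: 1; order 18: 1.
Total: 1 + 1 + 4 + 4 + 1 + 1 = 12.

12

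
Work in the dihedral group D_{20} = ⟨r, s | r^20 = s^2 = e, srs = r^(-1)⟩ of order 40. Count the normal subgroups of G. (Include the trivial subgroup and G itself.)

G has 48 subgroups. Checking conjugation-invariance by order — order 1: 1/1 normal; order 2: 1/21 normal; order 4: 1/11 normal; order 5: 1/1 normal; order 8: 0/5 normal; order 10: 1/5 normal; order 20: 3/3 normal; order 40: 1/1 normal.
Total normal subgroups: 9.

9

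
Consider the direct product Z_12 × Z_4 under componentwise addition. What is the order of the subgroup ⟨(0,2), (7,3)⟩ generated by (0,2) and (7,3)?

24

|⟨(0,2)⟩| = 2 and |⟨(7,3)⟩| = 12, so |H| is a multiple of lcm(2, 12) = 12 and divides |G| = 48.
Closing under the operation: H = {(0,0), (0,2), (1,1), (1,3), (2,0), (2,2), (3,1), (3,3), (4,0), (4,2), (5,1), (5,3), (6,0), (6,2), (7,1), (7,3), (8,0), (8,2), (9,1), (9,3), (10,0), (10,2), (11,1), (11,3)}, so |H| = 24.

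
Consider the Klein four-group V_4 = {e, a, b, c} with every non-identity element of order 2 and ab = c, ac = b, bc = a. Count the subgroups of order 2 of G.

|G| = 4 and 2 | 4, so subgroups of order 2 are possible by Lagrange.
The subgroups of order 2 are: {e, a}; {e, b}; {e, c}.
So G has 3 subgroups of order 2.

3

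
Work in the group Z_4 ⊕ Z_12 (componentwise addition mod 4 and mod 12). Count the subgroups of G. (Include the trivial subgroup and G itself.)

|G| = 48, so by Lagrange every subgroup order divides 48. Divisors: 1, 2, 3, 4, 6, 8, 12, 16, 24, 48.
Subgroups by order — order 1: 1; order 2: 3; order 3: 1; order 4: 7; order 6: 3; order 8: 3; order 12: 7; order 16: 1; order 24: 3; order 48: 1.
Total: 1 + 3 + 1 + 7 + 3 + 3 + 7 + 1 + 3 + 1 = 30.

30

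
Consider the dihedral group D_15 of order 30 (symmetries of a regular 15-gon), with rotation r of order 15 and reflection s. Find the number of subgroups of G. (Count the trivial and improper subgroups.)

28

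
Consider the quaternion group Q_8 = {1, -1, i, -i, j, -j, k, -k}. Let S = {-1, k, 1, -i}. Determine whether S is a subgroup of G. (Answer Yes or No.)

No

k ∈ S but its inverse -k ∉ S, so S is not a subgroup.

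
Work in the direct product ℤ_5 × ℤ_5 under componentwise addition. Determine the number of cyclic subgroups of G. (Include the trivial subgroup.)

Group the elements of G by the cyclic subgroup they generate; each cyclic subgroup of order d accounts for φ(d) elements.
Cyclic subgroups by order — order 1: 1; order 5: 6.
Total: 7.

7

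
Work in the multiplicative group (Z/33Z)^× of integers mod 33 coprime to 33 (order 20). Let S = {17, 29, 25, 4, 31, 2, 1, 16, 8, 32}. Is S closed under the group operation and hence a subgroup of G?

|S| = 10 divides |G| = 20, consistent with Lagrange.
S contains the identity, every element's inverse is in S, and S is closed under ·: it is a subgroup.
In fact S = ⟨2⟩.

Yes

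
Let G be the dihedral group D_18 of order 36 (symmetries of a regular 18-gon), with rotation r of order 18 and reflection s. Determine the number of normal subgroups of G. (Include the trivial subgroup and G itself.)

G has 45 subgroups. Checking conjugation-invariance by order — order 1: 1/1 normal; order 2: 1/19 normal; order 3: 1/1 normal; order 4: 0/9 normal; order 6: 1/7 normal; order 9: 1/1 normal; order 12: 0/3 normal; order 18: 3/3 normal; order 36: 1/1 normal.
Total normal subgroups: 9.

9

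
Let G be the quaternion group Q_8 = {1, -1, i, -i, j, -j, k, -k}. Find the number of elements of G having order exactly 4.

6

The elements of order 4 are: i, -i, j, -j, k, -k.
That's 6.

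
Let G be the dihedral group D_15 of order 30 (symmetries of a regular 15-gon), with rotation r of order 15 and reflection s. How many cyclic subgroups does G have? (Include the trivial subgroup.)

Group the elements of G by the cyclic subgroup they generate; each cyclic subgroup of order d accounts for φ(d) elements.
Cyclic subgroups by order — order 1: 1; order 2: 15; order 3: 1; order 5: 1; order 15: 1.
Total: 19.

19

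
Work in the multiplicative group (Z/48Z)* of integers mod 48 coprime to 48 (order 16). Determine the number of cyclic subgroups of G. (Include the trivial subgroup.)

Each element a generates a cyclic subgroup ⟨a⟩; distinct elements may generate the same one (a cyclic group of order d has φ(d) generators).
Cyclic subgroups by order — order 1: 1; order 2: 7; order 4: 4.
Total: 12.

12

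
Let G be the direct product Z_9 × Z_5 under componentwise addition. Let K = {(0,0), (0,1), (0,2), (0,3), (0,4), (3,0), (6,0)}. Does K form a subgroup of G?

No

|K| = 7 does not divide |G| = 45, so by Lagrange K is not a subgroup.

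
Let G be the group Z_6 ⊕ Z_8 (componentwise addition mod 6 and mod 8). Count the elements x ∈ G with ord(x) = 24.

An element (a,b) has order lcm(ord(a), ord(b)); count pairs with lcm equal to 24.
Enumerating gives 16 such elements.

16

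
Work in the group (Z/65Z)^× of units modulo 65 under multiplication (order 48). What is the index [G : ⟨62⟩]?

|⟨62⟩| = 12 and |G| = 48.
By Lagrange, [G : H] = |G|/|H| = 48/12 = 4.

4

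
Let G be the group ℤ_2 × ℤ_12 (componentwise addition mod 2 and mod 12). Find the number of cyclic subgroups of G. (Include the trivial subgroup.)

12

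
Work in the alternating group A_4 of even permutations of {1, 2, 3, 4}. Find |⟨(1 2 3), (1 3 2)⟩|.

|⟨(1 2 3)⟩| = 3 and |⟨(1 3 2)⟩| = 3, so |H| is a multiple of lcm(3, 3) = 3 and divides |G| = 12.
Closing under the operation: H = {e, (1 2 3), (1 3 2)}, so |H| = 3.

3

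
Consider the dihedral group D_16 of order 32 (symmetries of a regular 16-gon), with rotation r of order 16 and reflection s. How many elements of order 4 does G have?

2

The elements of order 4 are: r^4, r^12.
That's 2.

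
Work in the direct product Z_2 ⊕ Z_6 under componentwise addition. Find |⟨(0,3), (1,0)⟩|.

|⟨(0,3)⟩| = 2 and |⟨(1,0)⟩| = 2, so |H| is a multiple of lcm(2, 2) = 2 and divides |G| = 12.
Closing under the operation: H = {(0,0), (0,3), (1,0), (1,3)}, so |H| = 4.

4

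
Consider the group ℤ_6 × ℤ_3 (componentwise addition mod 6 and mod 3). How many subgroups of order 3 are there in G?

4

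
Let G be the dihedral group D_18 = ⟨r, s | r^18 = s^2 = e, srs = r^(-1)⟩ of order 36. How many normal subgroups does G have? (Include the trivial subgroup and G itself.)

9

G has 45 subgroups. Checking conjugation-invariance by order — order 1: 1/1 normal; order 2: 1/19 normal; order 3: 1/1 normal; order 4: 0/9 normal; order 6: 1/7 normal; order 9: 1/1 normal; order 12: 0/3 normal; order 18: 3/3 normal; order 36: 1/1 normal.
Total normal subgroups: 9.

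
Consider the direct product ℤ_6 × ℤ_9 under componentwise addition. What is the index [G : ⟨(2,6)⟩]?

18

|⟨(2,6)⟩| = 3 and |G| = 54.
By Lagrange, [G : H] = |G|/|H| = 54/3 = 18.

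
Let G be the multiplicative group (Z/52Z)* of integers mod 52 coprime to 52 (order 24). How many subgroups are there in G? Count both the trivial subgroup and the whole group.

16

|G| = 24, so by Lagrange every subgroup order divides 24. Divisors: 1, 2, 3, 4, 6, 8, 12, 24.
Subgroups by order — order 1: 1; order 2: 3; order 3: 1; order 4: 3; order 6: 3; order 8: 1; order 12: 3; order 24: 1.
Total: 1 + 3 + 1 + 3 + 3 + 1 + 3 + 1 = 16.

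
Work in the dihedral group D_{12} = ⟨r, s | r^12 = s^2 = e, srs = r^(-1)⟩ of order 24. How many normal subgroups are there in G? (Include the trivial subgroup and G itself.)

G has 34 subgroups. Checking conjugation-invariance by order — order 1: 1/1 normal; order 2: 1/13 normal; order 3: 1/1 normal; order 4: 1/7 normal; order 6: 1/5 normal; order 8: 0/3 normal; order 12: 3/3 normal; order 24: 1/1 normal.
Total normal subgroups: 9.

9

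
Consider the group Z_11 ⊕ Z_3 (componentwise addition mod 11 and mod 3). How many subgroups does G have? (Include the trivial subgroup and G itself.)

4

|G| = 33, so by Lagrange every subgroup order divides 33. Divisors: 1, 3, 11, 33.
Subgroups by order — order 1: 1; order 3: 1; order 11: 1; order 33: 1.
Total: 1 + 1 + 1 + 1 = 4.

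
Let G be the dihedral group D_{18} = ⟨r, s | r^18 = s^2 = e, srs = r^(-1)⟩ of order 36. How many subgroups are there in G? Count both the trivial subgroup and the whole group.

45

|G| = 36, so by Lagrange every subgroup order divides 36. Divisors: 1, 2, 3, 4, 6, 9, 12, 18, 36.
Subgroups by order — order 1: 1; order 2: 19; order 3: 1; order 4: 9; order 6: 7; order 9: 1; order 12: 3; order 18: 3; order 36: 1.
Total: 1 + 19 + 1 + 9 + 7 + 1 + 3 + 3 + 1 = 45.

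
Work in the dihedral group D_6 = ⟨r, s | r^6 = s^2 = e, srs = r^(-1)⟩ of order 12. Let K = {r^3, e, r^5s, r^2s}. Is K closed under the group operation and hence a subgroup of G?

Yes

|K| = 4 divides |G| = 12, consistent with Lagrange.
K contains the identity, every element's inverse is in K, and K is closed under ·: it is a subgroup.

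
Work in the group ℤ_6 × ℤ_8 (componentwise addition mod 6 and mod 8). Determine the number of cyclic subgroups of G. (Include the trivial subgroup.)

Group the elements of G by the cyclic subgroup they generate; each cyclic subgroup of order d accounts for φ(d) elements.
Cyclic subgroups by order — order 1: 1; order 2: 3; order 3: 1; order 4: 2; order 6: 3; order 8: 2; order 12: 2; order 24: 2.
Total: 16.

16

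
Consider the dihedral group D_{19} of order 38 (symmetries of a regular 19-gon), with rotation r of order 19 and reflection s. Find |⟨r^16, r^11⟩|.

19

|⟨r^16⟩| = 19 and |⟨r^11⟩| = 19, so |H| is a multiple of lcm(19, 19) = 19 and divides |G| = 38.
Closing under the operation: H = {e, r, r^2, r^3, r^4, r^5, r^6, r^7, r^8, r^9, r^10, r^11, r^12, r^13, r^14, r^15, r^16, r^17, r^18}, so |H| = 19.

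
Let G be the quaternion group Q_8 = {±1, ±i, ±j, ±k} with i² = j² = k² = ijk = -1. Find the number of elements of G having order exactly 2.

The elements of order 2 are: -1.
That's 1.

1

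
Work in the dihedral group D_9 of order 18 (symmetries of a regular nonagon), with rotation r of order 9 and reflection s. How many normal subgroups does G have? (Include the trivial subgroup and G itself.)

G has 16 subgroups. Checking conjugation-invariance by order — order 1: 1/1 normal; order 2: 0/9 normal; order 3: 1/1 normal; order 6: 0/3 normal; order 9: 1/1 normal; order 18: 1/1 normal.
Total normal subgroups: 4.

4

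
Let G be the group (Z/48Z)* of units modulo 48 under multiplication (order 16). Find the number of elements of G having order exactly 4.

8

The elements of order 4 are: 5, 11, 13, 19, 29, 35, 37, 43.
That's 8.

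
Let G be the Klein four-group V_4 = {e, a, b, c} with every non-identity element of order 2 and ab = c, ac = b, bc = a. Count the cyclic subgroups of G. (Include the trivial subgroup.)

4

A cyclic subgroup of order d is generated by each of its φ(d) elements of order d, so the cyclic subgroups of order d number (#elements of order d)/φ(d).
Cyclic subgroups by order — order 1: 1; order 2: 3.
Total: 4.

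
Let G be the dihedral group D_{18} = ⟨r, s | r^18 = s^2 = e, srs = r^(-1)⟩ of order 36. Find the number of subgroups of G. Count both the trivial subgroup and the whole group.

|G| = 36, so by Lagrange every subgroup order divides 36. Divisors: 1, 2, 3, 4, 6, 9, 12, 18, 36.
Subgroups by order — order 1: 1; order 2: 19; order 3: 1; order 4: 9; order 6: 7; order 9: 1; order 12: 3; order 18: 3; order 36: 1.
Total: 1 + 19 + 1 + 9 + 7 + 1 + 3 + 3 + 1 = 45.

45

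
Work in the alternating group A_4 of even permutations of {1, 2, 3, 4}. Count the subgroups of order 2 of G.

3

|G| = 12 and 2 | 12, so subgroups of order 2 are possible by Lagrange.
The subgroups of order 2 are: {e, (1 2)(3 4)}; {e, (1 3)(2 4)}; {e, (1 4)(2 3)}.
So G has 3 subgroups of order 2.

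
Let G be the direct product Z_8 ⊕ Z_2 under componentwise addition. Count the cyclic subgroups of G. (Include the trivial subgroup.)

8

A cyclic subgroup of order d is generated by each of its φ(d) elements of order d, so the cyclic subgroups of order d number (#elements of order d)/φ(d).
Cyclic subgroups by order — order 1: 1; order 2: 3; order 4: 2; order 8: 2.
Total: 8.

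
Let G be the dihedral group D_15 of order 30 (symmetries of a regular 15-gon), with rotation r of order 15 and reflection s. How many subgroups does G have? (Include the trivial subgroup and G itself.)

|G| = 30, so by Lagrange every subgroup order divides 30. Divisors: 1, 2, 3, 5, 6, 10, 15, 30.
Subgroups by order — order 1: 1; order 2: 15; order 3: 1; order 5: 1; order 6: 5; order 10: 3; order 15: 1; order 30: 1.
Total: 1 + 15 + 1 + 1 + 5 + 3 + 1 + 1 = 28.

28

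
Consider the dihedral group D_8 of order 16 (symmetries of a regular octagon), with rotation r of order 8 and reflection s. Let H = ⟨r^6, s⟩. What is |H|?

8

|⟨r^6⟩| = 4 and |⟨s⟩| = 2, so |H| is a multiple of lcm(4, 2) = 4 and divides |G| = 16.
Closing under the operation: H = {e, r^2, r^4, r^6, s, r^2s, r^4s, r^6s}, so |H| = 8.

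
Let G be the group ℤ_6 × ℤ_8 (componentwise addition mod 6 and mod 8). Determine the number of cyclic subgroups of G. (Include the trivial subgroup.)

16

Group the elements of G by the cyclic subgroup they generate; each cyclic subgroup of order d accounts for φ(d) elements.
Cyclic subgroups by order — order 1: 1; order 2: 3; order 3: 1; order 4: 2; order 6: 3; order 8: 2; order 12: 2; order 24: 2.
Total: 16.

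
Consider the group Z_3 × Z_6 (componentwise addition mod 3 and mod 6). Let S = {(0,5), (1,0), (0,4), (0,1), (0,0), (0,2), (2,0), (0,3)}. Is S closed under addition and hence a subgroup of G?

No

|S| = 8 does not divide |G| = 18, so by Lagrange S is not a subgroup.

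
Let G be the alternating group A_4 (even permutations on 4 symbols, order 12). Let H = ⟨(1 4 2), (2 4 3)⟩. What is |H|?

12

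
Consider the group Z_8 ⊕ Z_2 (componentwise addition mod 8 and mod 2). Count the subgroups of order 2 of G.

|G| = 16 and 2 | 16, so subgroups of order 2 are possible by Lagrange.
The subgroups of order 2 are: {(0,0), (0,1)}; {(0,0), (4,0)}; {(0,0), (4,1)}.
So G has 3 subgroups of order 2.

3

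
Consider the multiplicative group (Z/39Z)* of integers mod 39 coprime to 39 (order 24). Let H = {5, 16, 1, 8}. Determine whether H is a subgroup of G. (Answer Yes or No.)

No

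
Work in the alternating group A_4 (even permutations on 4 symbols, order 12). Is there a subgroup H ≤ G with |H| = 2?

2 | 12. A subgroup of order 2 is {e, (1 2)(3 4)}.

Yes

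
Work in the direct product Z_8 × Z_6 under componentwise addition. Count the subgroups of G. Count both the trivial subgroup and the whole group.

22

|G| = 48, so by Lagrange every subgroup order divides 48. Divisors: 1, 2, 3, 4, 6, 8, 12, 16, 24, 48.
Subgroups by order — order 1: 1; order 2: 3; order 3: 1; order 4: 3; order 6: 3; order 8: 3; order 12: 3; order 16: 1; order 24: 3; order 48: 1.
Total: 1 + 3 + 1 + 3 + 3 + 3 + 3 + 1 + 3 + 1 = 22.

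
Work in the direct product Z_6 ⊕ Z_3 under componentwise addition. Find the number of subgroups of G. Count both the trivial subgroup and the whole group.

12

|G| = 18, so by Lagrange every subgroup order divides 18. Divisors: 1, 2, 3, 6, 9, 18.
Subgroups by order — order 1: 1; order 2: 1; order 3: 4; order 6: 4; order 9: 1; order 18: 1.
Total: 1 + 1 + 4 + 4 + 1 + 1 = 12.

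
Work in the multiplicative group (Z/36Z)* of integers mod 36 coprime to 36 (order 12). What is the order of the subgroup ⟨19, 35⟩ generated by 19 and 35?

4

|⟨19⟩| = 2 and |⟨35⟩| = 2, so |H| is a multiple of lcm(2, 2) = 2 and divides |G| = 12.
Closing under the operation: H = {1, 17, 19, 35}, so |H| = 4.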